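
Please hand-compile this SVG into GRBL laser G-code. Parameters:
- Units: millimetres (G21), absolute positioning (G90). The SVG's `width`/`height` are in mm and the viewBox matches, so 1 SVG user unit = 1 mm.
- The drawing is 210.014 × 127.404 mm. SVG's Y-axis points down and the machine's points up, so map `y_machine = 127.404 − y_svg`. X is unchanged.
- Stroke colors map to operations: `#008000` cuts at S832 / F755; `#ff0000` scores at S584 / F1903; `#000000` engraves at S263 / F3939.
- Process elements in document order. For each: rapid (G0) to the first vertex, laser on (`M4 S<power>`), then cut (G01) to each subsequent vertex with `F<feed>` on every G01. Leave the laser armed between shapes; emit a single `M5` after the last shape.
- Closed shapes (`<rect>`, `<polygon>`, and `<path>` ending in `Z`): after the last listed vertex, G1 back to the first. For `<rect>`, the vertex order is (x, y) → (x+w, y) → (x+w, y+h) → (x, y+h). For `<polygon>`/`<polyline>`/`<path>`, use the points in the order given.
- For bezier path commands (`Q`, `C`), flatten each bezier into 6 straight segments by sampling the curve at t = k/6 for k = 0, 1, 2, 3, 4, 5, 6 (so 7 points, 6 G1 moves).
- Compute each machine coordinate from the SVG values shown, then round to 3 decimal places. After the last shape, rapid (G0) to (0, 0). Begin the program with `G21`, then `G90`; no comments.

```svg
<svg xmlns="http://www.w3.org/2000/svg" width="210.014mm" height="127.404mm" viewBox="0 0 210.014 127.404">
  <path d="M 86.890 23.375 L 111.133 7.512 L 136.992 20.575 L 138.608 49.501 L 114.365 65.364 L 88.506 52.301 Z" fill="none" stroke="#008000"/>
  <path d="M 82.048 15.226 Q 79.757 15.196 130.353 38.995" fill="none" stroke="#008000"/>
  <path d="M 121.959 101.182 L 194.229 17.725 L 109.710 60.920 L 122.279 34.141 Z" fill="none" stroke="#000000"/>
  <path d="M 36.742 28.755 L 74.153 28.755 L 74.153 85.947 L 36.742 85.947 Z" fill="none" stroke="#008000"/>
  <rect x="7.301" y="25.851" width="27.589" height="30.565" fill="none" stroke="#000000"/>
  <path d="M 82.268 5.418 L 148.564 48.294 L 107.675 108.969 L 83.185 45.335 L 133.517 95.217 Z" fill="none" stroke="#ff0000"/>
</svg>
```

viewBox `0 0 210.014 127.404` with mm width/height → 1 unit = 1 mm. Flip: y_m = 127.404 − y_svg.

**Shape 1** — `<path>` regular polygon, stroke `#008000` → cut (S832, F755). Machine vertices: (86.890,104.029) → (111.133,119.892) → (136.992,106.829) → (138.608,77.903) → (114.365,62.040) → (88.506,75.103) → (86.890,104.029). Closed: final G1 returns to the first vertex.

**Shape 2** — `<path>` quadratic bezier, stroke `#008000` → cut (S832, F755). Control points (SVG): P0=(82.048,15.226), P1=(79.757,15.196), P2=(130.353,38.995); sampled at t=k/6. Machine vertices: (82.048,112.178) → (82.753,111.526) → (86.397,109.550) → (92.979,106.251) → (102.499,101.627) → (114.957,95.680) → (130.353,88.409). Open path.

**Shape 3** — `<path>` closed polygon, stroke `#000000` → engrave (S263, F3939). Machine vertices: (121.959,26.222) → (194.229,109.679) → (109.710,66.484) → (122.279,93.263) → (121.959,26.222). Closed: final G1 returns to the first vertex.

**Shape 4** — `<path>` rectangle, stroke `#008000` → cut (S832, F755). Machine vertices: (36.742,98.649) → (74.153,98.649) → (74.153,41.457) → (36.742,41.457) → (36.742,98.649). Closed: final G1 returns to the first vertex.

**Shape 5** — `<rect>` rectangle, stroke `#000000` → engrave (S263, F3939). Machine vertices: (7.301,101.553) → (34.890,101.553) → (34.890,70.988) → (7.301,70.988) → (7.301,101.553). Closed: final G1 returns to the first vertex.

**Shape 6** — `<path>` closed polygon, stroke `#ff0000` → score (S584, F1903). Machine vertices: (82.268,121.986) → (148.564,79.110) → (107.675,18.435) → (83.185,82.069) → (133.517,32.187) → (82.268,121.986). Closed: final G1 returns to the first vertex.

G21
G90
G0 X86.890 Y104.029
M4 S832
G01 X111.133 Y119.892 F755
G01 X136.992 Y106.829 F755
G01 X138.608 Y77.903 F755
G01 X114.365 Y62.040 F755
G01 X88.506 Y75.103 F755
G01 X86.890 Y104.029 F755
G0 X82.048 Y112.178
M4 S832
G01 X82.753 Y111.526 F755
G01 X86.397 Y109.550 F755
G01 X92.979 Y106.251 F755
G01 X102.499 Y101.627 F755
G01 X114.957 Y95.680 F755
G01 X130.353 Y88.409 F755
G0 X121.959 Y26.222
M4 S263
G01 X194.229 Y109.679 F3939
G01 X109.710 Y66.484 F3939
G01 X122.279 Y93.263 F3939
G01 X121.959 Y26.222 F3939
G0 X36.742 Y98.649
M4 S832
G01 X74.153 Y98.649 F755
G01 X74.153 Y41.457 F755
G01 X36.742 Y41.457 F755
G01 X36.742 Y98.649 F755
G0 X7.301 Y101.553
M4 S263
G01 X34.890 Y101.553 F3939
G01 X34.890 Y70.988 F3939
G01 X7.301 Y70.988 F3939
G01 X7.301 Y101.553 F3939
G0 X82.268 Y121.986
M4 S584
G01 X148.564 Y79.110 F1903
G01 X107.675 Y18.435 F1903
G01 X83.185 Y82.069 F1903
G01 X133.517 Y32.187 F1903
G01 X82.268 Y121.986 F1903
M5
G0 X0.000 Y0.000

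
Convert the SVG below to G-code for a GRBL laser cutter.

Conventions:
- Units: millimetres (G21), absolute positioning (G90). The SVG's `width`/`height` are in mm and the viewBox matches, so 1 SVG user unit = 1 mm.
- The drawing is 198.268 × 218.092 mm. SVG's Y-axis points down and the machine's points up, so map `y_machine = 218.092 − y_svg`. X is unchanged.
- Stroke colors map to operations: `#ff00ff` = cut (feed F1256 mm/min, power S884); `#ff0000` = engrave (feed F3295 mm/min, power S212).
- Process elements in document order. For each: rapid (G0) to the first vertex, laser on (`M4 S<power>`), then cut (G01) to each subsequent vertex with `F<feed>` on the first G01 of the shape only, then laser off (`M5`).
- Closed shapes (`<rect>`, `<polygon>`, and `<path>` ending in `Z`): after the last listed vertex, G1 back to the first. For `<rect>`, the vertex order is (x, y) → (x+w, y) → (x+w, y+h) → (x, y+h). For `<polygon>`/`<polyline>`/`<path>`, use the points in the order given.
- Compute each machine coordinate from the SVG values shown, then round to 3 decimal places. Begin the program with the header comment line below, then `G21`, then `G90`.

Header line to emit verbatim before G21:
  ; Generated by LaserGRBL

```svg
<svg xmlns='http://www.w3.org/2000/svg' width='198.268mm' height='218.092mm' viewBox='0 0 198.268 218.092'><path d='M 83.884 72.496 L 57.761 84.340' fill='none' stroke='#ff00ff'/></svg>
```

Since the viewBox matches the mm dimensions, user units are millimetres directly. The only transform is the Y-flip y_m = 218.092 − y_svg.

Shape 1 is a line segment drawn with `<path>`. Its stroke #ff00ff means cut at S884, F1256. After flipping Y the toolpath is (83.884,145.596) → (57.761,133.752).

; Generated by LaserGRBL
G21
G90
G0 X83.884 Y145.596
M4 S884
G01 X57.761 Y133.752 F1256
M5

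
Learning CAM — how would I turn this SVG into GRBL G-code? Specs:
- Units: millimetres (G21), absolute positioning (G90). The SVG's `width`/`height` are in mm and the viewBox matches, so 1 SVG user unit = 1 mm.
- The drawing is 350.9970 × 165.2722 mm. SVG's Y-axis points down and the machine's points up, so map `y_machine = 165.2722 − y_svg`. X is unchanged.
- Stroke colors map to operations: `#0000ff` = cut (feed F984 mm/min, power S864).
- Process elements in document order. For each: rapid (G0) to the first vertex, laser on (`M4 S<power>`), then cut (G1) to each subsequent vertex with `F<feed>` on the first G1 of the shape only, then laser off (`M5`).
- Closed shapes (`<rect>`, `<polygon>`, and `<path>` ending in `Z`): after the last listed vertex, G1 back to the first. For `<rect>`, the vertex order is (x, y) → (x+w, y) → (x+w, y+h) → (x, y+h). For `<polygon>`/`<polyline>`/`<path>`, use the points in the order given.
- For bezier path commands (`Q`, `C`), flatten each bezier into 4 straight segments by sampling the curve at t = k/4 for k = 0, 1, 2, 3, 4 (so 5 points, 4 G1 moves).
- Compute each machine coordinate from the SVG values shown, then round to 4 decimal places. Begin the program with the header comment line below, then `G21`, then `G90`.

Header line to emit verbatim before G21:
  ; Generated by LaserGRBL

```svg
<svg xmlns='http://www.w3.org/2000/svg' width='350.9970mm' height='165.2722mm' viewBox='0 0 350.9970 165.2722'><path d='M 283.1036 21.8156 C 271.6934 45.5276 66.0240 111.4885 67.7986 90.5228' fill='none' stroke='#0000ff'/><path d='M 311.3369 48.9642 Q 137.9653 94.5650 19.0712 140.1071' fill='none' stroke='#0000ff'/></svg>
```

; Generated by LaserGRBL
G21
G90
G0 X283.1036 Y143.4566
M4 S864
G1 X244.3990 Y119.7693 F984
G1 X170.5068 Y92.3489
G1 X99.0868 Y73.3055
G1 X67.7986 Y74.7494
M5
G0 X311.3369 Y116.3080
M4 S864
G1 X228.0559 Y93.5113 F984
G1 X151.5847 Y70.7219
G1 X81.9231 Y47.9398
G1 X19.0712 Y25.1651
M5

viewBox `0 0 350.9970 165.2722` with mm width/height → 1 unit = 1 mm. Flip: y_m = 165.2722 − y_svg.

**Shape 1** — `<path>` cubic bezier, stroke `#0000ff` → cut (S864, F984). Control points (SVG): P0=(283.1036,21.8156), P1=(271.6934,45.5276), P2=(66.0240,111.4885), P3=(67.7986,90.5228); sampled at t=k/4. Machine vertices: (283.1036,143.4566) → (244.3990,119.7693) → (170.5068,92.3489) → (99.0868,73.3055) → (67.7986,74.7494). Open path.

**Shape 2** — `<path>` quadratic bezier, stroke `#0000ff` → cut (S864, F984). Control points (SVG): P0=(311.3369,48.9642), P1=(137.9653,94.5650), P2=(19.0712,140.1071); sampled at t=k/4. Machine vertices: (311.3369,116.3080) → (228.0559,93.5113) → (151.5847,70.7219) → (81.9231,47.9398) → (19.0712,25.1651). Open path.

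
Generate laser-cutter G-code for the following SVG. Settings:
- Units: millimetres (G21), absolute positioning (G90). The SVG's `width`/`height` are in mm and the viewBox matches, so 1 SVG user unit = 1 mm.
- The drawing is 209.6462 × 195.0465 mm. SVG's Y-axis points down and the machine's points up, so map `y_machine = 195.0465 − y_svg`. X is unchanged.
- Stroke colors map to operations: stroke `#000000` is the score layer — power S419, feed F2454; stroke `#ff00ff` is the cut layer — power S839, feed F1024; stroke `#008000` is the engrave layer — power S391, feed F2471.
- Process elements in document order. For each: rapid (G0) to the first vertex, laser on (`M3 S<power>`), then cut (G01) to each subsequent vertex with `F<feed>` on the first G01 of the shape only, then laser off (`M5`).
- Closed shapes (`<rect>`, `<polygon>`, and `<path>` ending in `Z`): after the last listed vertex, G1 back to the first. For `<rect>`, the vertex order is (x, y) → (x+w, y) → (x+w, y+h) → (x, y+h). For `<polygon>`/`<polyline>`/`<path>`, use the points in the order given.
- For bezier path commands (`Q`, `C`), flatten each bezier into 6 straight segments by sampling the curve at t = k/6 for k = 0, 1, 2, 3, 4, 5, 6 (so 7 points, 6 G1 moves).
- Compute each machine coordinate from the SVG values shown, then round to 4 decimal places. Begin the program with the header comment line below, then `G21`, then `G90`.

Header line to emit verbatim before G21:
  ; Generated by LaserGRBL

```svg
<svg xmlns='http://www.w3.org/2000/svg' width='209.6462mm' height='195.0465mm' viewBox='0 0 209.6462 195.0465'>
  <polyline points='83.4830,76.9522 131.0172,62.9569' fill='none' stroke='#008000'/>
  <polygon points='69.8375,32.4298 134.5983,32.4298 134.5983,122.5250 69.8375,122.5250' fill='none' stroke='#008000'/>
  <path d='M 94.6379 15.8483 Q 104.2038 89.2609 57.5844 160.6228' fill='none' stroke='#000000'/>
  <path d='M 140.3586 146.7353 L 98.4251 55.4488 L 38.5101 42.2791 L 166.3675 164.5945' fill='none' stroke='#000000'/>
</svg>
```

; Generated by LaserGRBL
G21
G90
G0 X83.4830 Y118.0943
M3 S391
G01 X131.0172 Y132.0896 F2471
M5
G0 X69.8375 Y162.6167
M3 S391
G01 X134.5983 Y162.6167 F2471
G01 X134.5983 Y72.5215
G01 X69.8375 Y72.5215
G01 X69.8375 Y162.6167
M5
G0 X94.6379 Y179.1982
M3 S419
G01 X96.2658 Y154.7843 F2454
G01 X94.7724 Y130.4843
G01 X90.1575 Y106.2983
G01 X82.4212 Y82.2262
G01 X71.5635 Y58.2680
G01 X57.5844 Y34.4237
M5
G0 X140.3586 Y48.3112
M3 S419
G01 X98.4251 Y139.5977 F2454
G01 X38.5101 Y152.7674
G01 X166.3675 Y30.4520
M5

Since the viewBox matches the mm dimensions, user units are millimetres directly. The only transform is the Y-flip y_m = 195.0465 − y_svg.

Shape 1 is a line segment drawn with `<polyline>`. Its stroke #008000 means engrave at S391, F2471. After flipping Y the toolpath is (83.4830,118.0943) → (131.0172,132.0896).

Shape 2 is a rectangle drawn with `<polygon>`. Its stroke #008000 means engrave at S391, F2471. After flipping Y the toolpath is (69.8375,162.6167) → (134.5983,162.6167) → (134.5983,72.5215) → (69.8375,72.5215) → (69.8375,162.6167), returning to the start.

Shape 3 is a quadratic bezier drawn with `<path>`. Its stroke #000000 means score at S419, F2454. After flipping Y the toolpath is (94.6379,179.1982) → (96.2658,154.7843) → (94.7724,130.4843) → (90.1575,106.2983) → (82.4212,82.2262) → (71.5635,58.2680) → (57.5844,34.4237).

Shape 4 is a open polyline drawn with `<path>`. Its stroke #000000 means score at S419, F2454. After flipping Y the toolpath is (140.3586,48.3112) → (98.4251,139.5977) → (38.5101,152.7674) → (166.3675,30.4520).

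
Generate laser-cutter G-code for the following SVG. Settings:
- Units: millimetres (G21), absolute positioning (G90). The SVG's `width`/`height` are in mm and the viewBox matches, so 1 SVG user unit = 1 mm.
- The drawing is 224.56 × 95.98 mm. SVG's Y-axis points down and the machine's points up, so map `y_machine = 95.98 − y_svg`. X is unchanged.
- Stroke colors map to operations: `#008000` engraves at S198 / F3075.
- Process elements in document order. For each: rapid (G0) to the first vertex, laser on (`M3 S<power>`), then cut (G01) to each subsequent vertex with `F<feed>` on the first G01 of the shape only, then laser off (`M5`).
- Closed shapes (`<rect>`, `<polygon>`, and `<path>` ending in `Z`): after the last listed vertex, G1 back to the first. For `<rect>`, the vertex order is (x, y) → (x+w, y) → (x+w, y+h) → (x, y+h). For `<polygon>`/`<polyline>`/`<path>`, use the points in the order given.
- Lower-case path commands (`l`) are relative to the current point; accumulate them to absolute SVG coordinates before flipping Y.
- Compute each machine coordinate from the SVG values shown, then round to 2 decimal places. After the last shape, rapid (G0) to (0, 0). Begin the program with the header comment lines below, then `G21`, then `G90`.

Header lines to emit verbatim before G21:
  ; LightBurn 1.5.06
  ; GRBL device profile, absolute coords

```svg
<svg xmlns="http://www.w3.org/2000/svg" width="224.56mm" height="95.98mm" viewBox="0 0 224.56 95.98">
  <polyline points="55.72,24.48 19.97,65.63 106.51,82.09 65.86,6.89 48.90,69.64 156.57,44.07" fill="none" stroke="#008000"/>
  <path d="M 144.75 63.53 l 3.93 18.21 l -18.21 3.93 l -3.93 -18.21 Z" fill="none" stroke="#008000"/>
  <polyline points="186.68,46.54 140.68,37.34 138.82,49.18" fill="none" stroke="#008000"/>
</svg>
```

Since the viewBox matches the mm dimensions, user units are millimetres directly. The only transform is the Y-flip y_m = 95.98 − y_svg.

Shape 1 is a open polyline drawn with `<polyline>`. Its stroke #008000 means engrave at S198, F3075. After flipping Y the toolpath is (55.72,71.50) → (19.97,30.35) → (106.51,13.89) → (65.86,89.09) → (48.90,26.34) → (156.57,51.91).

Shape 2 is a regular polygon drawn with `<path>`. Its stroke #008000 means engrave at S198, F3075. After flipping Y the toolpath is (144.75,32.45) → (148.68,14.24) → (130.47,10.31) → (126.54,28.52) → (144.75,32.45), returning to the start.

Shape 3 is a open polyline drawn with `<polyline>`. Its stroke #008000 means engrave at S198, F3075. After flipping Y the toolpath is (186.68,49.44) → (140.68,58.64) → (138.82,46.80).

; LightBurn 1.5.06
; GRBL device profile, absolute coords
G21
G90
G0 X55.72 Y71.50
M3 S198
G01 X19.97 Y30.35 F3075
G01 X106.51 Y13.89
G01 X65.86 Y89.09
G01 X48.90 Y26.34
G01 X156.57 Y51.91
M5
G0 X144.75 Y32.45
M3 S198
G01 X148.68 Y14.24 F3075
G01 X130.47 Y10.31
G01 X126.54 Y28.52
G01 X144.75 Y32.45
M5
G0 X186.68 Y49.44
M3 S198
G01 X140.68 Y58.64 F3075
G01 X138.82 Y46.80
M5
G0 X0.00 Y0.00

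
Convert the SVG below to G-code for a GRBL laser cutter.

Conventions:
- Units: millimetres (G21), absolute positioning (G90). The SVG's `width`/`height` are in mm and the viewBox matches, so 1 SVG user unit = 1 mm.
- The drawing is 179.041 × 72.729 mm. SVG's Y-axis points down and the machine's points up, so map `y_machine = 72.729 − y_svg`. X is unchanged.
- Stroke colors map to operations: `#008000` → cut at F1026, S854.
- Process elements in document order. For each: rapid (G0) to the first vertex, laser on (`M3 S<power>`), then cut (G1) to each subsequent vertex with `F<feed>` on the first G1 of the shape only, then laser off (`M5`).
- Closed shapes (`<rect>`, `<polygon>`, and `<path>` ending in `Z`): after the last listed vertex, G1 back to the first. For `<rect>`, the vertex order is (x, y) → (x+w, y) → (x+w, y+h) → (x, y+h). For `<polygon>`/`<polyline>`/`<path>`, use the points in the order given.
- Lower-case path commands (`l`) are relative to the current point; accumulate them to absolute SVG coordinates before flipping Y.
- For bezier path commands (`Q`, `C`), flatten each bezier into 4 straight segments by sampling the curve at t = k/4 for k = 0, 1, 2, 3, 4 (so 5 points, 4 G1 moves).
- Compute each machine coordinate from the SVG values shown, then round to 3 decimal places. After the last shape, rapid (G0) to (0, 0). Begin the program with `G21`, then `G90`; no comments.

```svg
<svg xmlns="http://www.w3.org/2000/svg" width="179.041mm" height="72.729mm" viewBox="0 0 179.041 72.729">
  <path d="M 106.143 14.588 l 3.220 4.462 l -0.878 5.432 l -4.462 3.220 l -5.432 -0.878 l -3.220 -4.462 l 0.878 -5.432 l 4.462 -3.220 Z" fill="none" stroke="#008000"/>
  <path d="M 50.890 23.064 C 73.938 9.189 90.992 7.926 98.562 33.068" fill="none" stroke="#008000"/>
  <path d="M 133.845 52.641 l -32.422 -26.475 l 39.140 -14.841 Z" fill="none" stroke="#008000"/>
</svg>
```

viewBox `0 0 179.041 72.729` with mm width/height → 1 unit = 1 mm. Flip: y_m = 72.729 − y_svg.

**Shape 1** — `<path>` regular polygon, stroke `#008000` → cut (S854, F1026). Machine vertices: (106.143,58.141) → (109.363,53.679) → (108.485,48.247) → (104.023,45.027) → (98.591,45.905) → (95.371,50.367) → (96.249,55.799) → (100.711,59.019) → (106.143,58.141). Closed: final G1 returns to the first vertex.

**Shape 2** — `<path>` cubic bezier, stroke `#008000` → cut (S854, F1026). Control points (SVG): P0=(50.890,23.064), P1=(73.938,9.189), P2=(90.992,7.926), P3=(98.562,33.068); sampled at t=k/4. Machine vertices: (50.890,49.665) → (66.998,57.491) → (80.530,59.294) → (91.161,53.782) → (98.562,39.661). Open path.

**Shape 3** — `<path>` regular polygon, stroke `#008000` → cut (S854, F1026). Machine vertices: (133.845,20.088) → (101.423,46.563) → (140.563,61.404) → (133.845,20.088). Closed: final G1 returns to the first vertex.

G21
G90
G0 X106.143 Y58.141
M3 S854
G1 X109.363 Y53.679 F1026
G1 X108.485 Y48.247
G1 X104.023 Y45.027
G1 X98.591 Y45.905
G1 X95.371 Y50.367
G1 X96.249 Y55.799
G1 X100.711 Y59.019
G1 X106.143 Y58.141
M5
G0 X50.890 Y49.665
M3 S854
G1 X66.998 Y57.491 F1026
G1 X80.530 Y59.294
G1 X91.161 Y53.782
G1 X98.562 Y39.661
M5
G0 X133.845 Y20.088
M3 S854
G1 X101.423 Y46.563 F1026
G1 X140.563 Y61.404
G1 X133.845 Y20.088
M5
G0 X0.000 Y0.000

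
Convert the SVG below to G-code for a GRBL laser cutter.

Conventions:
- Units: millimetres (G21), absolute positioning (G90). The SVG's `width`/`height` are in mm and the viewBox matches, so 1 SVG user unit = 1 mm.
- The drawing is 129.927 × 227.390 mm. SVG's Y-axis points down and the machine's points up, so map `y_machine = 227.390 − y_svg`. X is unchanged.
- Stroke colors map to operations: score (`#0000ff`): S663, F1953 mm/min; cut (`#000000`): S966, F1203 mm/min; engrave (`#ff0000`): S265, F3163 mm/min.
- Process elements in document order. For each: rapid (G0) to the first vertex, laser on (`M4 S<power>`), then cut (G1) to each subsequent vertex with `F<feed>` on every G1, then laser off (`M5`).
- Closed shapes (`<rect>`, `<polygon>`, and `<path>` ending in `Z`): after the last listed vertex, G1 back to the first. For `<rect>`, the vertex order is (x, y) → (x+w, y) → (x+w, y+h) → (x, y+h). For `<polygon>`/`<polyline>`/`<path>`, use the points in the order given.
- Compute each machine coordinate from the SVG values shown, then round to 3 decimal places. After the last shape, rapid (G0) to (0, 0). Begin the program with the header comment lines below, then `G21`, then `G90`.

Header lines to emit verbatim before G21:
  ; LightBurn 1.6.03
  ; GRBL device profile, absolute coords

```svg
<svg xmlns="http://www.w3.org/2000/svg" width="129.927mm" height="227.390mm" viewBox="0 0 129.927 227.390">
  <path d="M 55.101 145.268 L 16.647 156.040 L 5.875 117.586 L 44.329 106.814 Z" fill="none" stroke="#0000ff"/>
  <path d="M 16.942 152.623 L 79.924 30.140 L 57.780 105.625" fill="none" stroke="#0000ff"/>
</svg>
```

Since the viewBox matches the mm dimensions, user units are millimetres directly. The only transform is the Y-flip y_m = 227.390 − y_svg.

Shape 1 is a regular polygon drawn with `<path>`. Its stroke #0000ff means score at S663, F1953. After flipping Y the toolpath is (55.101,82.122) → (16.647,71.350) → (5.875,109.804) → (44.329,120.576) → (55.101,82.122), returning to the start.

Shape 2 is a open polyline drawn with `<path>`. Its stroke #0000ff means score at S663, F1953. After flipping Y the toolpath is (16.942,74.767) → (79.924,197.250) → (57.780,121.765).

; LightBurn 1.6.03
; GRBL device profile, absolute coords
G21
G90
G0 X55.101 Y82.122
M4 S663
G1 X16.647 Y71.350 F1953
G1 X5.875 Y109.804 F1953
G1 X44.329 Y120.576 F1953
G1 X55.101 Y82.122 F1953
M5
G0 X16.942 Y74.767
M4 S663
G1 X79.924 Y197.250 F1953
G1 X57.780 Y121.765 F1953
M5
G0 X0.000 Y0.000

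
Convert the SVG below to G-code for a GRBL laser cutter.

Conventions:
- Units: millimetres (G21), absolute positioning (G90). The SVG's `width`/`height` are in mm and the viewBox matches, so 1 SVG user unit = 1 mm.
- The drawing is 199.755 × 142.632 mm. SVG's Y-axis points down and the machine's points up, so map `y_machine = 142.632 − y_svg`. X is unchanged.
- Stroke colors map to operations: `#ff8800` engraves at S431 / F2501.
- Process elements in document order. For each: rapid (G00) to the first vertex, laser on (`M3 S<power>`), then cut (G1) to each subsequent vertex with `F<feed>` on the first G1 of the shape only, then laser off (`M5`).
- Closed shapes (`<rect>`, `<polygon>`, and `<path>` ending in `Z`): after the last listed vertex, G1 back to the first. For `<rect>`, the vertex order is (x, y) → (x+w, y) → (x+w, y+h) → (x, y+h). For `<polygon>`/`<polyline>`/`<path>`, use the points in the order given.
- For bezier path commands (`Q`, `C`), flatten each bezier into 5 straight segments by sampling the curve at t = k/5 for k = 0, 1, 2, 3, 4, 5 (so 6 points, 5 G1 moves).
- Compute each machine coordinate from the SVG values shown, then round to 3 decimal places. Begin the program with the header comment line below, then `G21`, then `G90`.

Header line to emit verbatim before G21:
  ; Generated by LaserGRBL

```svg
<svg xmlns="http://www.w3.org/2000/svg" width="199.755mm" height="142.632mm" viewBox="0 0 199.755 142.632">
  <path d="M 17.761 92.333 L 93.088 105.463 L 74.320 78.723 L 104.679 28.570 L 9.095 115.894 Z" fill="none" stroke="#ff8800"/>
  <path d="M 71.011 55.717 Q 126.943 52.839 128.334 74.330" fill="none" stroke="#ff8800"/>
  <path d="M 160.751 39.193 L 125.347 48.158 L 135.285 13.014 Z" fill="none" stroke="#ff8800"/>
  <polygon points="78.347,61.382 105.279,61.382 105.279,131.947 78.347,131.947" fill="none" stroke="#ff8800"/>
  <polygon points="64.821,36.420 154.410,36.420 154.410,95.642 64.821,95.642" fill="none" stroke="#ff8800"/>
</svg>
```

; Generated by LaserGRBL
G21
G90
G00 X17.761 Y50.299
M3 S431
G1 X93.088 Y37.169 F2501
G1 X74.320 Y63.909
G1 X104.679 Y114.062
G1 X9.095 Y26.738
G1 X17.761 Y50.299
M5
G00 X71.011 Y86.915
M3 S431
G1 X91.202 Y87.091 F2501
G1 X107.030 Y85.318
G1 X118.495 Y81.596
G1 X125.596 Y75.924
G1 X128.334 Y68.302
M5
G00 X160.751 Y103.439
M3 S431
G1 X125.347 Y94.474 F2501
G1 X135.285 Y129.618
G1 X160.751 Y103.439
M5
G00 X78.347 Y81.250
M3 S431
G1 X105.279 Y81.250 F2501
G1 X105.279 Y10.685
G1 X78.347 Y10.685
G1 X78.347 Y81.250
M5
G00 X64.821 Y106.212
M3 S431
G1 X154.410 Y106.212 F2501
G1 X154.410 Y46.990
G1 X64.821 Y46.990
G1 X64.821 Y106.212
M5

1 u = 1 mm; y_m = 142.632 − y.

[1] `<path>` closed polygon, #ff8800→engrave S431 F2501: (17.761,50.299) → (93.088,37.169) → (74.320,63.909) → (104.679,114.062) → (9.095,26.738) → (17.761,50.299) (closed)

[2] `<path>` quadratic bezier, #ff8800→engrave S431 F2501: (71.011,86.915) → (91.202,87.091) → (107.030,85.318) → (118.495,81.596) → (125.596,75.924) → (128.334,68.302)

[3] `<path>` regular polygon, #ff8800→engrave S431 F2501: (160.751,103.439) → (125.347,94.474) → (135.285,129.618) → (160.751,103.439) (closed)

[4] `<polygon>` rectangle, #ff8800→engrave S431 F2501: (78.347,81.250) → (105.279,81.250) → (105.279,10.685) → (78.347,10.685) → (78.347,81.250) (closed)

[5] `<polygon>` rectangle, #ff8800→engrave S431 F2501: (64.821,106.212) → (154.410,106.212) → (154.410,46.990) → (64.821,46.990) → (64.821,106.212) (closed)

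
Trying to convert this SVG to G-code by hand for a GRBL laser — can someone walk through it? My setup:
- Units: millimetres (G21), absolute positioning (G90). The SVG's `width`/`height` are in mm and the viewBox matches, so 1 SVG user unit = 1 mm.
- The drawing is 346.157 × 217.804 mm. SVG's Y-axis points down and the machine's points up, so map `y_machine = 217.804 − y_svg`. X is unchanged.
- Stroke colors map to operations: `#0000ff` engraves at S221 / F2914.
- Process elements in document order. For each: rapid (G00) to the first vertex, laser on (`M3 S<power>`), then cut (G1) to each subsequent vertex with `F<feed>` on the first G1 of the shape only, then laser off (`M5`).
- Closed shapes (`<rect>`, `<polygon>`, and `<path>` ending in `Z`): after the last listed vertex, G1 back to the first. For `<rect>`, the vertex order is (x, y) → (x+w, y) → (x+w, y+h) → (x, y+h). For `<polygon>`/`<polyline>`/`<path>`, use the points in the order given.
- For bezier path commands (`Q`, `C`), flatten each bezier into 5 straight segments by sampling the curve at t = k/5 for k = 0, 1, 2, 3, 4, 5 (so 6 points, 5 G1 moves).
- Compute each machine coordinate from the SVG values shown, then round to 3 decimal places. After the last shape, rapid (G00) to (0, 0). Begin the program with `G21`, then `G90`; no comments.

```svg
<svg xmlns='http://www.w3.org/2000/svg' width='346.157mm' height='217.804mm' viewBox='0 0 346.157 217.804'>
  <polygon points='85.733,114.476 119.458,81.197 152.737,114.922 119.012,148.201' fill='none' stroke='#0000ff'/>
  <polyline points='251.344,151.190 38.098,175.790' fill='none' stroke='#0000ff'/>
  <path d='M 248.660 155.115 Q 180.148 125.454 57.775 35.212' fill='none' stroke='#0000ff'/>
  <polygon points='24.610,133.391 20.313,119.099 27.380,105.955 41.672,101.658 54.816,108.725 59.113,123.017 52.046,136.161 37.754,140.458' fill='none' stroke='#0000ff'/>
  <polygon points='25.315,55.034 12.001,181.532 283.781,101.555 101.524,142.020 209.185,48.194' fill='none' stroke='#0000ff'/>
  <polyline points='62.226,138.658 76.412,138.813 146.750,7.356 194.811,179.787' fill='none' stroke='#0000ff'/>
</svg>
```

Since the viewBox matches the mm dimensions, user units are millimetres directly. The only transform is the Y-flip y_m = 217.804 − y_svg.

Shape 1 is a regular polygon drawn with `<polygon>`. Its stroke #0000ff means engrave at S221, F2914. After flipping Y the toolpath is (85.733,103.328) → (119.458,136.607) → (152.737,102.882) → (119.012,69.603) → (85.733,103.328), returning to the start.

Shape 2 is a line segment drawn with `<polyline>`. Its stroke #0000ff means engrave at S221, F2914. After flipping Y the toolpath is (251.344,66.614) → (38.098,42.014).

Shape 3 is a quadratic bezier drawn with `<path>`. Its stroke #0000ff means engrave at S221, F2914. After flipping Y the toolpath is (248.660,62.689) → (219.101,76.977) → (185.233,96.111) → (147.056,120.091) → (104.570,148.918) → (57.775,182.592).

Shape 4 is a regular polygon drawn with `<polygon>`. Its stroke #0000ff means engrave at S221, F2914. After flipping Y the toolpath is (24.610,84.413) → (20.313,98.705) → (27.380,111.849) → (41.672,116.146) → (54.816,109.079) → (59.113,94.787) → (52.046,81.643) → (37.754,77.346) → (24.610,84.413), returning to the start.

Shape 5 is a closed polygon drawn with `<polygon>`. Its stroke #0000ff means engrave at S221, F2914. After flipping Y the toolpath is (25.315,162.770) → (12.001,36.272) → (283.781,116.249) → (101.524,75.784) → (209.185,169.610) → (25.315,162.770), returning to the start.

Shape 6 is a open polyline drawn with `<polyline>`. Its stroke #0000ff means engrave at S221, F2914. After flipping Y the toolpath is (62.226,79.146) → (76.412,78.991) → (146.750,210.448) → (194.811,38.017).

G21
G90
G00 X85.733 Y103.328
M3 S221
G1 X119.458 Y136.607 F2914
G1 X152.737 Y102.882
G1 X119.012 Y69.603
G1 X85.733 Y103.328
M5
G00 X251.344 Y66.614
M3 S221
G1 X38.098 Y42.014 F2914
M5
G00 X248.660 Y62.689
M3 S221
G1 X219.101 Y76.977 F2914
G1 X185.233 Y96.111
G1 X147.056 Y120.091
G1 X104.570 Y148.918
G1 X57.775 Y182.592
M5
G00 X24.610 Y84.413
M3 S221
G1 X20.313 Y98.705 F2914
G1 X27.380 Y111.849
G1 X41.672 Y116.146
G1 X54.816 Y109.079
G1 X59.113 Y94.787
G1 X52.046 Y81.643
G1 X37.754 Y77.346
G1 X24.610 Y84.413
M5
G00 X25.315 Y162.770
M3 S221
G1 X12.001 Y36.272 F2914
G1 X283.781 Y116.249
G1 X101.524 Y75.784
G1 X209.185 Y169.610
G1 X25.315 Y162.770
M5
G00 X62.226 Y79.146
M3 S221
G1 X76.412 Y78.991 F2914
G1 X146.750 Y210.448
G1 X194.811 Y38.017
M5
G00 X0.000 Y0.000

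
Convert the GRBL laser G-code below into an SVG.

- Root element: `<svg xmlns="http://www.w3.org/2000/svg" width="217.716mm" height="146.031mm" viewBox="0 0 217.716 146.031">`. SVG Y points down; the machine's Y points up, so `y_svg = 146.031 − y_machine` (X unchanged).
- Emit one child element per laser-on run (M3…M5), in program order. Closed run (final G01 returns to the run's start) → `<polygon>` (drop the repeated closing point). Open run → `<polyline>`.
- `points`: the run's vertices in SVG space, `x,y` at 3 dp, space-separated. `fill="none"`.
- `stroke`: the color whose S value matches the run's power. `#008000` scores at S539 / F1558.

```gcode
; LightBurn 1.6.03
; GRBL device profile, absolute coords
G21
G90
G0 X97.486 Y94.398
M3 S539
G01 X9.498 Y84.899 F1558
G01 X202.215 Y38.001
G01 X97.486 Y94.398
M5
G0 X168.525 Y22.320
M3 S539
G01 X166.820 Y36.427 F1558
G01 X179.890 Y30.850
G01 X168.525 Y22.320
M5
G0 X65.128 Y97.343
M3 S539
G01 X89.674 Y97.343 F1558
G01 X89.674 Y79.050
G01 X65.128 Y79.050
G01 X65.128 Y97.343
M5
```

<svg xmlns="http://www.w3.org/2000/svg" width="217.716mm" height="146.031mm" viewBox="0 0 217.716 146.031">
  <polygon points="97.486,51.633 9.498,61.132 202.215,108.030" fill="none" stroke="#008000"/>
  <polygon points="168.525,123.711 166.820,109.604 179.890,115.181" fill="none" stroke="#008000"/>
  <polygon points="65.128,48.688 89.674,48.688 89.674,66.981 65.128,66.981" fill="none" stroke="#008000"/>
</svg>

Machine Y-up, SVG Y-down with viewBox height 146.031, so y_svg = 146.031 − y_machine; X carries over. Every run uses S539, so all elements get stroke `#008000` (score).

Run 1: The run returns to its start, so emit a `<polygon>` with points (Y-flipped): 97.486,51.633 9.498,61.132 202.215,108.030.

Run 2: The run returns to its start, so emit a `<polygon>` with points (Y-flipped): 168.525,123.711 166.820,109.604 179.890,115.181.

Run 3: The run returns to its start, so emit a `<polygon>` with points (Y-flipped): 65.128,48.688 89.674,48.688 89.674,66.981 65.128,66.981.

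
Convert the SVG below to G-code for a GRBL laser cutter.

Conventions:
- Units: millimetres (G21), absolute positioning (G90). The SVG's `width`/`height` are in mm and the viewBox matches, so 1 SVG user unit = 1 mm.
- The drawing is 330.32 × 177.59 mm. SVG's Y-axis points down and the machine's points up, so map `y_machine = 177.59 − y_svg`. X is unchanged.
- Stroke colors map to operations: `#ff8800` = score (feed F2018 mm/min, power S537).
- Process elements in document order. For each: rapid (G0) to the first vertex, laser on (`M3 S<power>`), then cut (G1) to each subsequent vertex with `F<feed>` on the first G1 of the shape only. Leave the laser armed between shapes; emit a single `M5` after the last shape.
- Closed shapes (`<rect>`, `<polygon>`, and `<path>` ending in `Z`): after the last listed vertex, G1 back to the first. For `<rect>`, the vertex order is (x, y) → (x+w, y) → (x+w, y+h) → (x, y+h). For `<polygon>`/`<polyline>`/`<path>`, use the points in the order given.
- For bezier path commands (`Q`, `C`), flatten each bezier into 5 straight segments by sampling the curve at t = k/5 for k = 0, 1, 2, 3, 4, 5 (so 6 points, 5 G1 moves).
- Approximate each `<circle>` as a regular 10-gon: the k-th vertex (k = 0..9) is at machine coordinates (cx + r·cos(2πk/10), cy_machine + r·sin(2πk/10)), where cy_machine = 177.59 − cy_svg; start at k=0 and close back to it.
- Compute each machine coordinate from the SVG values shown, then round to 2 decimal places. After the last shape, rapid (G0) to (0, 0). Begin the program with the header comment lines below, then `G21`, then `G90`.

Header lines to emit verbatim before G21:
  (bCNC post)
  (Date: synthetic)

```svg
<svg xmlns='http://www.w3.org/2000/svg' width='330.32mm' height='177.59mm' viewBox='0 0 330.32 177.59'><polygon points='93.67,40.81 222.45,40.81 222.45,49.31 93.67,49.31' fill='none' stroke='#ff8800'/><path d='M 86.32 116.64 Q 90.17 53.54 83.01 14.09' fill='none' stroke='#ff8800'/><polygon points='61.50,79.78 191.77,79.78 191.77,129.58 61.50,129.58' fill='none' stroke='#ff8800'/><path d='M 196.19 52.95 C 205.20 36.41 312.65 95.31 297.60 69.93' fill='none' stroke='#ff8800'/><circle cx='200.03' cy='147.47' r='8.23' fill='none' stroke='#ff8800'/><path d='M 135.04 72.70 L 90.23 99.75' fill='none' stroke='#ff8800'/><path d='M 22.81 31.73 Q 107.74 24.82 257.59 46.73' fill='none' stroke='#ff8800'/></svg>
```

viewBox `0 0 330.32 177.59` with mm width/height → 1 unit = 1 mm. Flip: y_m = 177.59 − y_svg.

**Shape 1** — `<polygon>` rectangle, stroke `#ff8800` → score (S537, F2018). Machine vertices: (93.67,136.78) → (222.45,136.78) → (222.45,128.28) → (93.67,128.28) → (93.67,136.78). Closed: final G1 returns to the first vertex.

**Shape 2** — `<path>` quadratic bezier, stroke `#ff8800` → score (S537, F2018). Control points (SVG): P0=(86.32,116.64), P1=(90.17,53.54), P2=(83.01,14.09); sampled at t=k/5. Machine vertices: (86.32,60.95) → (87.42,85.24) → (87.64,107.65) → (86.98,128.16) → (85.43,146.77) → (83.01,163.50). Open path.

**Shape 3** — `<polygon>` rectangle, stroke `#ff8800` → score (S537, F2018). Machine vertices: (61.50,97.81) → (191.77,97.81) → (191.77,48.01) → (61.50,48.01) → (61.50,97.81). Closed: final G1 returns to the first vertex.

**Shape 4** — `<path>` cubic bezier, stroke `#ff8800` → score (S537, F2018). Control points (SVG): P0=(196.19,52.95), P1=(205.20,36.41), P2=(312.65,95.31), P3=(297.60,69.93); sampled at t=k/5. Machine vertices: (196.19,124.64) → (211.64,126.79) → (240.11,118.50) → (271.00,107.44) → (293.70,101.27) → (297.60,107.66). Open path.

**Shape 5** — `<circle>` circle, stroke `#ff8800` → score (S537, F2018). Machine vertices: (208.26,30.12) → (206.69,34.96) → (202.57,37.95) → (197.49,37.95) → (193.37,34.96) → (191.80,30.12) → (193.37,25.28) → (197.49,22.29) → (202.57,22.29) → (206.69,25.28) → (208.26,30.12). Closed: final G1 returns to the first vertex.

**Shape 6** — `<path>` line segment, stroke `#ff8800` → score (S537, F2018). Machine vertices: (135.04,104.89) → (90.23,77.84). Open path.

**Shape 7** — `<path>` quadratic bezier, stroke `#ff8800` → score (S537, F2018). Control points (SVG): P0=(22.81,31.73), P1=(107.74,24.82), P2=(257.59,46.73); sampled at t=k/5. Machine vertices: (22.81,145.86) → (59.38,147.47) → (101.14,146.78) → (148.10,143.78) → (200.25,138.47) → (257.59,130.86). Open path.

(bCNC post)
(Date: synthetic)
G21
G90
G0 X93.67 Y136.78
M3 S537
G1 X222.45 Y136.78 F2018
G1 X222.45 Y128.28
G1 X93.67 Y128.28
G1 X93.67 Y136.78
G0 X86.32 Y60.95
M3 S537
G1 X87.42 Y85.24 F2018
G1 X87.64 Y107.65
G1 X86.98 Y128.16
G1 X85.43 Y146.77
G1 X83.01 Y163.50
G0 X61.50 Y97.81
M3 S537
G1 X191.77 Y97.81 F2018
G1 X191.77 Y48.01
G1 X61.50 Y48.01
G1 X61.50 Y97.81
G0 X196.19 Y124.64
M3 S537
G1 X211.64 Y126.79 F2018
G1 X240.11 Y118.50
G1 X271.00 Y107.44
G1 X293.70 Y101.27
G1 X297.60 Y107.66
G0 X208.26 Y30.12
M3 S537
G1 X206.69 Y34.96 F2018
G1 X202.57 Y37.95
G1 X197.49 Y37.95
G1 X193.37 Y34.96
G1 X191.80 Y30.12
G1 X193.37 Y25.28
G1 X197.49 Y22.29
G1 X202.57 Y22.29
G1 X206.69 Y25.28
G1 X208.26 Y30.12
G0 X135.04 Y104.89
M3 S537
G1 X90.23 Y77.84 F2018
G0 X22.81 Y145.86
M3 S537
G1 X59.38 Y147.47 F2018
G1 X101.14 Y146.78
G1 X148.10 Y143.78
G1 X200.25 Y138.47
G1 X257.59 Y130.86
M5
G0 X0.00 Y0.00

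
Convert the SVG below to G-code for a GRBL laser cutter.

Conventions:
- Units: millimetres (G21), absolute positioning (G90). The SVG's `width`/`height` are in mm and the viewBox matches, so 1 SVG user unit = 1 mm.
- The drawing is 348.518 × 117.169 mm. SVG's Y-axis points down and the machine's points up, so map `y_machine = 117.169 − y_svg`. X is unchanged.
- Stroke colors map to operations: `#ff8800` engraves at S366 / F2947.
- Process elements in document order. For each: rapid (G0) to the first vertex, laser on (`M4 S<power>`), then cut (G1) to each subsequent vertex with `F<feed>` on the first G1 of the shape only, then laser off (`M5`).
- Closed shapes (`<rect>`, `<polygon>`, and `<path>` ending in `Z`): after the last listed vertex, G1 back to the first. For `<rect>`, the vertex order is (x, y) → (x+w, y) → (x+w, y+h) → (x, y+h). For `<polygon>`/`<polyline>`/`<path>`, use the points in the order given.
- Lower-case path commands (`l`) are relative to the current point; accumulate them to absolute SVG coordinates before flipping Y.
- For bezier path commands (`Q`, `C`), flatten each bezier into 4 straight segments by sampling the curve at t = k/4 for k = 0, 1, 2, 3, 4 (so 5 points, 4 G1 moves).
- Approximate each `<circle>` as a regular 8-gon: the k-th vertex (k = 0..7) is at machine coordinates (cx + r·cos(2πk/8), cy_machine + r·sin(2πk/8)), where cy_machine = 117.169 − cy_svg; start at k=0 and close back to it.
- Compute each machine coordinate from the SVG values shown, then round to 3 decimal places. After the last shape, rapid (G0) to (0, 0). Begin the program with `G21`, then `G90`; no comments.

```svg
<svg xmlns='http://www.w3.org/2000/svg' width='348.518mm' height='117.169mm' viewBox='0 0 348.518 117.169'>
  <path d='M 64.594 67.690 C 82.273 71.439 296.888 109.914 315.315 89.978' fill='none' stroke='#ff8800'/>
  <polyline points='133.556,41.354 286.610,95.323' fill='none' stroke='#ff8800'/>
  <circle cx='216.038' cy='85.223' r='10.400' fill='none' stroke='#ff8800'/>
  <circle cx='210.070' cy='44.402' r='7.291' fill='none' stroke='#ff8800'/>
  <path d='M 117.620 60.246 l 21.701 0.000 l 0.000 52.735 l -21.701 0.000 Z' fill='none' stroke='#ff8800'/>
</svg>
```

G21
G90
G0 X64.594 Y49.479
M4 S366
G1 X108.636 Y41.611 F2947
G1 X189.674 Y29.453
G1 X270.852 Y21.736
G1 X315.315 Y27.191
M5
G0 X133.556 Y75.815
M4 S366
G1 X286.610 Y21.846 F2947
M5
G0 X226.438 Y31.946
M4 S366
G1 X223.392 Y39.300 F2947
G1 X216.038 Y42.346
G1 X208.684 Y39.300
G1 X205.638 Y31.946
G1 X208.684 Y24.592
G1 X216.038 Y21.546
G1 X223.392 Y24.592
G1 X226.438 Y31.946
M5
G0 X217.361 Y72.767
M4 S366
G1 X215.226 Y77.923 F2947
G1 X210.070 Y80.058
G1 X204.914 Y77.923
G1 X202.779 Y72.767
G1 X204.914 Y67.611
G1 X210.070 Y65.476
G1 X215.226 Y67.611
G1 X217.361 Y72.767
M5
G0 X117.620 Y56.923
M4 S366
G1 X139.321 Y56.923 F2947
G1 X139.321 Y4.188
G1 X117.620 Y4.188
G1 X117.620 Y56.923
M5
G0 X0.000 Y0.000

viewBox `0 0 348.518 117.169` with mm width/height → 1 unit = 1 mm. Flip: y_m = 117.169 − y_svg.

**Shape 1** — `<path>` cubic bezier, stroke `#ff8800` → engrave (S366, F2947). Control points (SVG): P0=(64.594,67.690), P1=(82.273,71.439), P2=(296.888,109.914), P3=(315.315,89.978); sampled at t=k/4. Machine vertices: (64.594,49.479) → (108.636,41.611) → (189.674,29.453) → (270.852,21.736) → (315.315,27.191). Open path.

**Shape 2** — `<polyline>` line segment, stroke `#ff8800` → engrave (S366, F2947). Machine vertices: (133.556,75.815) → (286.610,21.846). Open path.

**Shape 3** — `<circle>` circle, stroke `#ff8800` → engrave (S366, F2947). Machine vertices: (226.438,31.946) → (223.392,39.300) → (216.038,42.346) → (208.684,39.300) → (205.638,31.946) → (208.684,24.592) → (216.038,21.546) → (223.392,24.592) → (226.438,31.946). Closed: final G1 returns to the first vertex.

**Shape 4** — `<circle>` circle, stroke `#ff8800` → engrave (S366, F2947). Machine vertices: (217.361,72.767) → (215.226,77.923) → (210.070,80.058) → (204.914,77.923) → (202.779,72.767) → (204.914,67.611) → (210.070,65.476) → (215.226,67.611) → (217.361,72.767). Closed: final G1 returns to the first vertex.

**Shape 5** — `<path>` rectangle, stroke `#ff8800` → engrave (S366, F2947). Machine vertices: (117.620,56.923) → (139.321,56.923) → (139.321,4.188) → (117.620,4.188) → (117.620,56.923). Closed: final G1 returns to the first vertex.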